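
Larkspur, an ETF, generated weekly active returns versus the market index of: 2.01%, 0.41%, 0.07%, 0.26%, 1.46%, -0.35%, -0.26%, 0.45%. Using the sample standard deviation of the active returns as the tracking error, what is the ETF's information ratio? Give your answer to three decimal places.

Mean return r̄ = 4.050 / 8 = 0.5063%
Σ(r − r̄)² = 4.7546; sample σ = √(4.7546/7) = 0.8242%
IR = r̄ / tracking error = 0.5063 / 0.8242 = 0.6143

0.614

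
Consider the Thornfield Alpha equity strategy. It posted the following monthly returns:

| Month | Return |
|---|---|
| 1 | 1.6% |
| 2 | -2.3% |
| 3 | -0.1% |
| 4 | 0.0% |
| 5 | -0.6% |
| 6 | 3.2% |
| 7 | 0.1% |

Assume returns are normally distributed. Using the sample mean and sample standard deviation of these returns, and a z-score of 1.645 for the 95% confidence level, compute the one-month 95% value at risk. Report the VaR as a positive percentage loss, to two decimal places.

2.57

r̄ = (1.6 − 2.3 − 0.1 + 0 − 0.6 + 3.2 + 0.1) / 7 = 0.2714%
Σ(r − r̄)² = (1.6 − 0.2714)² + (-2.3 − 0.2714)² + … = 17.9543
sample σ = √(17.9543 / 6) = √2.9924 = 1.7299%
VaR = −(r̄ − z·σ) = −(0.2714 − 1.645 × 1.7299) = −(-2.5743) = 2.5743%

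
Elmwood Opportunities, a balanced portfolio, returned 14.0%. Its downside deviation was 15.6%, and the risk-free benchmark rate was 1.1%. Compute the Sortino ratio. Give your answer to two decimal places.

Sortino = (Rp − Rf) / σd = (14.0% − 1.1%) / 15.6% = 12.90% / 15.6% = 0.8269

0.83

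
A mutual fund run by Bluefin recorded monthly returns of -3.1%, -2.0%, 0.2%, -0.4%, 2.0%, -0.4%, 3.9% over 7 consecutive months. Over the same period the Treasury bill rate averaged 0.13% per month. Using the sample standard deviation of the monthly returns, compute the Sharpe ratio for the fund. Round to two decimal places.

Mean return r̄ = 0.20 / 7 = 0.0286%
Σ(r − r̄)² = 33.1743; sample σ = √(33.1743/6) = 2.3514%
Sharpe = (r̄ − rf) / σ = (0.0286 − 0.13) / 2.3514 = -0.1014 / 2.3514 = -0.0431

-0.04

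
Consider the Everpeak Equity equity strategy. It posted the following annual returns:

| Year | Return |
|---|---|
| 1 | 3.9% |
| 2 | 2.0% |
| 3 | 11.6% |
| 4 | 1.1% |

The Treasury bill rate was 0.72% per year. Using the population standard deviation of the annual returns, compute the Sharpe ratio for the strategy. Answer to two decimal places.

0.95

r̄ = (3.9 + 2 + 11.6 + 1.1) / 4 = 4.6500%
Σ(r − r̄)² = (3.9 − 4.6500)² + (2 − 4.6500)² + … = 68.4900
σ = √[68.4900 / 4] = 4.1379%
Sharpe = (r̄ − rf) / σ = (4.6500 − 0.72) / 4.1379 = 3.9300 / 4.1379 = 0.9498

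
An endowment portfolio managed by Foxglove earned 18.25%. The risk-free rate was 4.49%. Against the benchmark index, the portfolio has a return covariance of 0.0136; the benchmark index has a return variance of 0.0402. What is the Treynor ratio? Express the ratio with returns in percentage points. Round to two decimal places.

β = Cov / Var = 0.0136 / 0.0402 = 0.3383
Treynor = (Rp − Rf) / β = (18.25% − 4.49%) / 0.3383 = 13.76 / 0.3383 = 40.6740

40.67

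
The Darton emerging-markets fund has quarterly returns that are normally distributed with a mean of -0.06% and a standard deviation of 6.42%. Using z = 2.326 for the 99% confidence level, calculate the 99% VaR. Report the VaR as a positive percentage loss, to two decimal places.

VaR (as % loss) = −(μ − z·σ) = −(-0.06% − 2.326 × 6.42%) = −(-14.99292%) = 14.99292%

14.99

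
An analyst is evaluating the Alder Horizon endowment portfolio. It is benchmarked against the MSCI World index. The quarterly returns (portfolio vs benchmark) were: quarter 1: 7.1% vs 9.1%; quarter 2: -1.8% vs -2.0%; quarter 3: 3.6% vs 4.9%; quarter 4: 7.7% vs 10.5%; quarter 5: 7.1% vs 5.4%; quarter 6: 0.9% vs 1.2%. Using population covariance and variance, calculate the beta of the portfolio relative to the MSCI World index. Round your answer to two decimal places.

r̄p = 4.1000%,  r̄m = 4.8500%
Cov = Σ(rp − r̄p)(rm − r̄m) / 6 = 14.4683
Var(rm) = Σ(rm − r̄m)² / 6 = 18.4225
β = Cov / Var = 14.4683 / 18.4225 = 0.7854

0.79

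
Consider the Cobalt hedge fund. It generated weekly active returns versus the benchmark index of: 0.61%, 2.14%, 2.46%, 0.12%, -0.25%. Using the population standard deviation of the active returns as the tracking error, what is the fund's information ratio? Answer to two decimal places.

Mean return μ = 5.080 / 5 = 1.0160%
Σ(r − μ)² = (0.61 − 1.0160)² + (2.14 − 1.0160)² + … = 5.9189
σ = √[5.9189 / 5] = 1.0880%
IR = μ / tracking error = 1.0160 / 1.0880 = 0.9338

0.93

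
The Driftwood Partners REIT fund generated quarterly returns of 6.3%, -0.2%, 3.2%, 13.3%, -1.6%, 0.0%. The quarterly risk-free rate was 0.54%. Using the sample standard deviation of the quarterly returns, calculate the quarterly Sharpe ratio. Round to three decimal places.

r̄ = (6.3 − 0.2 + 3.2 + 13.3 − 1.6 + 0) / 6 = 21.00 / 6 = 3.5000%
Σ(r − r̄)² = (6.3 − 3.5000)² + (-0.2 − 3.5000)² + (3.2 − 3.5000)² + … = 155.9200
sample σ = √(155.9200 / 5) = √31.1840 = 5.5843%
Sharpe = (r̄ − rf) / σ = (3.5000 − 0.54) / 5.5843 = 2.9600 / 5.5843 = 0.5301

0.530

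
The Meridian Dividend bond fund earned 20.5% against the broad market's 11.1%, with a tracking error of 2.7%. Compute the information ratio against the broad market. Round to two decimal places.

IR = (Rp − Rb) / TE = (20.5% − 11.1%) / 2.7% = 9.40% / 2.7% = 3.4815

3.48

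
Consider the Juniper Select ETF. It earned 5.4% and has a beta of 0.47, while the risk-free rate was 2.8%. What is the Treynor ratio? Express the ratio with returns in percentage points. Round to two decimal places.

5.53

Treynor = (Rp − Rf) / β = (5.4% − 2.8%) / 0.47 = 2.60 / 0.47 = 5.5319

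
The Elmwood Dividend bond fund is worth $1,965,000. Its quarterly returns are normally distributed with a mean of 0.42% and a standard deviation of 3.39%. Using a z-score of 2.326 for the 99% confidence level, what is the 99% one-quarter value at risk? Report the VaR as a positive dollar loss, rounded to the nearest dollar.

$146,690

Return at the 99% tail: μ − z·σ = 0.42% − 2.326 × 3.39% = 0.42 − 7.88514 = -7.46514%
VaR = −(-7.46514%) × $1,965,000 = 7.46514% × $1,965,000 = $146,690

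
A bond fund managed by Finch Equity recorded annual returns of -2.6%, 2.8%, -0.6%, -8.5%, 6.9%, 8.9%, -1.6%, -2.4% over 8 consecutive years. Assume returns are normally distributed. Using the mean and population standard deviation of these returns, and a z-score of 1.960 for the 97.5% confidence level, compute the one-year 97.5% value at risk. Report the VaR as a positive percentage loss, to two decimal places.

r̄ = (-2.6 + 2.8 − 0.6 − 8.5 + 6.9 + 8.9 − 1.6 − 2.4) / 8 = 0.3625%
Σ(r − r̄)² = 221.2988; population σ = √(221.2988/8) = 5.2595%
VaR = −(r̄ − z·σ) = −(0.3625 − 1.960 × 5.2595) = −(-9.9461) = 9.9461%

9.95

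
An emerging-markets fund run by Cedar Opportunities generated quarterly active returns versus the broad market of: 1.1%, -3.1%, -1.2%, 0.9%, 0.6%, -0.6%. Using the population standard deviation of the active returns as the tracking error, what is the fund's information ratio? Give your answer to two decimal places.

Mean return r̄ = -2.30 / 6 = -0.3833%
Population σ = √[Σ(r − r̄)² / 6] = √[12.9083 / 6] = √2.1514 = 1.4668%
IR = r̄ / tracking error = -0.3833 / 1.4668 = -0.2613

-0.26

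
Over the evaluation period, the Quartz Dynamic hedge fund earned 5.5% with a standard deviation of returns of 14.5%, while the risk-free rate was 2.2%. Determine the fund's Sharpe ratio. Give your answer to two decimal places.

0.23

Sharpe = (Rp − Rf) / σp = (5.5% − 2.2%) / 14.5% = 3.30% / 14.5% = 0.2276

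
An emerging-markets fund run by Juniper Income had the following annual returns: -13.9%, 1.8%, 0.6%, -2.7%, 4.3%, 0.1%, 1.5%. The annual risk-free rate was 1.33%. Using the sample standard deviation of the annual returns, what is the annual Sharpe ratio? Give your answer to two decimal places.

-0.42

r̄ = (-13.9 + 1.8 + 0.6 − 2.7 + 4.3 + 0.1 + 1.5) / 7 = -1.1857%
Sample std dev = √[215.0086 / 6] = 5.9862%
Sharpe = (r̄ − rf) / σ = (-1.1857 − 1.33) / 5.9862 = -2.5157 / 5.9862 = -0.4202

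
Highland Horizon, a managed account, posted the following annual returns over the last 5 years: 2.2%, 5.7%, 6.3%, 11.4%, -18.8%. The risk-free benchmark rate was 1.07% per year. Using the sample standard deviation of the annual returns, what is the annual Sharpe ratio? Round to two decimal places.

0.02

μ = (2.2 + 5.7 + 6.3 + 11.4 − 18.8) / 5 = 1.3600%
Sample std dev = √[551.1720 / 4] = 11.7385%
Sharpe = (μ − rf) / σ = (1.3600 − 1.07) / 11.7385 = 0.2900 / 11.7385 = 0.0247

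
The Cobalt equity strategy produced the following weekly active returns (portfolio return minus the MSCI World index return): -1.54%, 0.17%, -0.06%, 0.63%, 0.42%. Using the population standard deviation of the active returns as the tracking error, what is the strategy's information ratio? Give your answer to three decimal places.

-0.099

μ = (-1.54 + 0.17 − 0.06 + 0.63 + 0.42) / 5 = -0.380 / 5 = -0.0760%
Σ(r − μ)² = (-1.54 − (-0.0760))² + (0.17 − (-0.0760))² + … = 2.9485
σ = √[2.9485 / 5] = 0.7679%
IR = μ / tracking error = -0.0760 / 0.7679 = -0.0990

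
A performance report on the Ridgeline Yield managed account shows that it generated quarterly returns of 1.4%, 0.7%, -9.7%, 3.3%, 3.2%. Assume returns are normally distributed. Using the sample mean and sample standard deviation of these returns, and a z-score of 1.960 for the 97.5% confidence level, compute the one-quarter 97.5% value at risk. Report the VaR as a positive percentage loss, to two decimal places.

r̄ = (1.4 + 0.7 − 9.7 + 3.3 + 3.2) / 5 = -0.2200%
Sample σ = √[Σ(r − r̄)² / 4] = √[117.4280 / 4] = √29.3570 = 5.4182%
VaR = −(r̄ − z·σ) = −(-0.2200 − 1.960 × 5.4182) = −(-10.8397) = 10.8397%

10.84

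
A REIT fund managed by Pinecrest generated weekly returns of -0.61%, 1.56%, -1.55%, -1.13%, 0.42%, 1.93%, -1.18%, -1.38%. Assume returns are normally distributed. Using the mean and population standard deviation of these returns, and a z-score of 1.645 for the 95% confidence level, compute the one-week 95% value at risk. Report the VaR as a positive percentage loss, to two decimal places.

2.36

r̄ = (-0.61 + 1.56 − 1.55 − 1.13 + 0.42 + 1.93 − 1.18 − 1.38) / 8 = -0.2425%
Population std dev = √[13.2128 / 8] = 1.2851%
VaR = −(r̄ − z·σ) = −(-0.2425 − 1.645 × 1.2851) = −(-2.3565) = 2.3565%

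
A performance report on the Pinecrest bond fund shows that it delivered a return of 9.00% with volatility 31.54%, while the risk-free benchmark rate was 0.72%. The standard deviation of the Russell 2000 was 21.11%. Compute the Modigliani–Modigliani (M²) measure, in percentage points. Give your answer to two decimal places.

Sharpe = (Rp − Rf) / σp = (9.00% − 0.72%) / 31.54% = 0.2625
M² = Rf + Sharpe × σm = 0.72% + 0.2625 × 21.11% = 6.2614%

6.26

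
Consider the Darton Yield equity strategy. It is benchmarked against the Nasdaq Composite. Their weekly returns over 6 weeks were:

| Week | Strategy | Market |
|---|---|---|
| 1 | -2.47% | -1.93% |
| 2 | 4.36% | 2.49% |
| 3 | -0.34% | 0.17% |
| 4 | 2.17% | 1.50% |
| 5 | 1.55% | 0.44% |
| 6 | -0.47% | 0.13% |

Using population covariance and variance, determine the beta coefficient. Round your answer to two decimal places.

1.55

r̄p = 0.8000%,  r̄m = 0.4667%
Cov = Σ(rp − r̄p)(rm − r̄m) / 6 = 2.8669
Var(rm) = Σ(rm − r̄m)² / 6 = 1.8513
β = Cov / Var = 2.8669 / 1.8513 = 1.5486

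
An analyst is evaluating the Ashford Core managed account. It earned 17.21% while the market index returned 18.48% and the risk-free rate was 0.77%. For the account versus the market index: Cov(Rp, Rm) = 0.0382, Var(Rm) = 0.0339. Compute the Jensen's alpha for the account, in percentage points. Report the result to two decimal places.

β = Cov / Var = 0.0382 / 0.0339 = 1.1268
E[R] = Rf + β(Rm − Rf) = 0.77% + 1.1268 × (18.48% − 0.77%) = 20.7256%
α = Rp − E[R] = 17.21% − 20.7256% = -3.5156

-3.52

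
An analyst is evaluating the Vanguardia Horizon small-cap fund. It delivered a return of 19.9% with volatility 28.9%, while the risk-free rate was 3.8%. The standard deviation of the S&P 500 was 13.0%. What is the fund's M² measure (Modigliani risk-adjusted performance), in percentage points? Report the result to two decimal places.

11.04

Sharpe = (Rp − Rf) / σp = (19.9% − 3.8%) / 28.9% = 0.5571
M² = Rf + Sharpe × σm = 3.8% + 0.5571 × 13.0% = 11.0423%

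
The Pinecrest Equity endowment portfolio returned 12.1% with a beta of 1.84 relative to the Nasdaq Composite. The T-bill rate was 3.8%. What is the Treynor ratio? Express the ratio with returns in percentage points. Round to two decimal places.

4.51

Treynor = (Rp − Rf) / β = (12.1% − 3.8%) / 1.84 = 8.30 / 1.84 = 4.5109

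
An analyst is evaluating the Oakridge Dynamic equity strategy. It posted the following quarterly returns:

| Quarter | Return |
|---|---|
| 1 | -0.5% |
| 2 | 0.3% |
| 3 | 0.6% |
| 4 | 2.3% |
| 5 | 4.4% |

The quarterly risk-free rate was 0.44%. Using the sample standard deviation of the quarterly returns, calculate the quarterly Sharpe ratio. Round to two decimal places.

0.50

μ = (-0.5 + 0.3 + 0.6 + 2.3 + 4.4) / 5 = 1.4200%
Sample std dev = √[15.2680 / 4] = 1.9537%
Sharpe = (μ − rf) / σ = (1.4200 − 0.44) / 1.9537 = 0.9800 / 1.9537 = 0.5016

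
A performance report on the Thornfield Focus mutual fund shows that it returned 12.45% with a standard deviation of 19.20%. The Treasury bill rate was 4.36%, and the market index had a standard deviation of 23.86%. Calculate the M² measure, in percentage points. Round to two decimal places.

14.41

Sharpe = (Rp − Rf) / σp = (12.45% − 4.36%) / 19.20% = 0.4214
M² = Rf + Sharpe × σm = 4.36% + 0.4214 × 23.86% = 14.4146%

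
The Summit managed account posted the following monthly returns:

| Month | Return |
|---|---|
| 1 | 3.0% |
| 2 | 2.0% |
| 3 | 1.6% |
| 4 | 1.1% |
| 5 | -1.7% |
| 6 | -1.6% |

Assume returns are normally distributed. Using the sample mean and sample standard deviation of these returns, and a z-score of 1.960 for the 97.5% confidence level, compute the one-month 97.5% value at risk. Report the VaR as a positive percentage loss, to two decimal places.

μ = (3 + 2 + 1.6 + 1.1 − 1.7 − 1.6) / 6 = 4.40 / 6 = 0.7333%
Sample std dev = √[18.9933 / 5] = 1.9490%
VaR = −(μ − z·σ) = −(0.7333 − 1.960 × 1.9490) = −(-3.0867) = 3.0867%

3.09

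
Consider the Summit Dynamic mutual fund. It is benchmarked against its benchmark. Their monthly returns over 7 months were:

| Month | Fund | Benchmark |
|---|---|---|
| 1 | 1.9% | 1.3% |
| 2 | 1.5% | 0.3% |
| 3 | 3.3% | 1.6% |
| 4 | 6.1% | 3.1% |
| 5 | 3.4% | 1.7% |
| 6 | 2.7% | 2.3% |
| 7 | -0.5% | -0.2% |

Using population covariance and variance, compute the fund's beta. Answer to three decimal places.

1.665

r̄p = 2.6286%,  r̄m = 1.4429%
Cov = Σ(rp − r̄p)(rm − r̄m) / 7 = 1.8073
Var(rm) = Σ(rm − r̄m)² / 7 = 1.0853
β = Cov / Var = 1.8073 / 1.0853 = 1.6653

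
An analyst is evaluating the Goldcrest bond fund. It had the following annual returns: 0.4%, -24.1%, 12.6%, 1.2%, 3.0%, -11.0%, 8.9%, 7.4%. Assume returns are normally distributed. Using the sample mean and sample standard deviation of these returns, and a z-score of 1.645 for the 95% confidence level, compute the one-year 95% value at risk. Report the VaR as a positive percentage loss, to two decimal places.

19.91

Mean return r̄ = -1.60 / 8 = -0.2000%
Σ(r − r̄)² = 1004.8200; sample σ = √(1004.8200/7) = 11.9811%
VaR = −(r̄ − z·σ) = −(-0.2000 − 1.645 × 11.9811) = −(-19.9089) = 19.9089%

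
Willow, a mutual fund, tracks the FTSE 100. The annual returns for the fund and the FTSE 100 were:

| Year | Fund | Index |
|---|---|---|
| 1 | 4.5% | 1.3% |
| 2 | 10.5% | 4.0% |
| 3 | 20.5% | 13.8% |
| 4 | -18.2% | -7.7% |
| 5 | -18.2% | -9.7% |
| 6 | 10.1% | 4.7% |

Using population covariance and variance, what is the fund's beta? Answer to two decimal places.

r̄p = 1.5333%,  r̄m = 1.0667%
Cov = Σ(rp − r̄p)(rm − r̄m) / 6 = 114.1811
Var(rm) = Σ(rm − r̄m)² / 6 = 62.7956
β = Cov / Var = 114.1811 / 62.7956 = 1.8183

1.82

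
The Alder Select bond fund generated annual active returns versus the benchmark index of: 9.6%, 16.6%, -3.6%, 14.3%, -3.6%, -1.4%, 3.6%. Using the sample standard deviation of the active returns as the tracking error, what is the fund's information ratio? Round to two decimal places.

0.60

Mean return r̄ = 35.50 / 7 = 5.0714%
Σ(r − r̄)² = 433.0143; sample σ = √(433.0143/6) = 8.4952%
IR = r̄ / tracking error = 5.0714 / 8.4952 = 0.5970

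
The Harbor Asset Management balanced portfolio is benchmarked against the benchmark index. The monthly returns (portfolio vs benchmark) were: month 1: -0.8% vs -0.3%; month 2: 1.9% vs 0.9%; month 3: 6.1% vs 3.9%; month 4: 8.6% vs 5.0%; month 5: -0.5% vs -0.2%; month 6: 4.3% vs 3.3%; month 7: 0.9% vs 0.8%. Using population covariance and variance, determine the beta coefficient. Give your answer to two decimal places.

r̄p = 2.9286%,  r̄m = 1.9143%
Cov = Σ(rp − r̄p)(rm − r̄m) / 7 = 6.3582
Var(rm) = Σ(rm − r̄m)² / 7 = 3.8612
β = Cov / Var = 6.3582 / 3.8612 = 1.6467

1.65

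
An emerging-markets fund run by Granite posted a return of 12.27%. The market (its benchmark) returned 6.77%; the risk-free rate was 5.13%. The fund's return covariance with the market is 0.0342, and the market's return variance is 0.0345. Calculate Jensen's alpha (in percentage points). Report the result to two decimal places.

β = Cov / Var = 0.0342 / 0.0345 = 0.9913
E[R] = Rf + β(Rm − Rf) = 5.13% + 0.9913 × (6.77% − 5.13%) = 6.7557%
α = Rp − E[R] = 12.27% − 6.7557% = 5.5143

5.51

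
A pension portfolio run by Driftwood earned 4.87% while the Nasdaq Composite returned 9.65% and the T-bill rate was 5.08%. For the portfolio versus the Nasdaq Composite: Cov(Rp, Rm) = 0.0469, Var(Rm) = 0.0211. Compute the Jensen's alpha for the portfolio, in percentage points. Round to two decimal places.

β = Cov / Var = 0.0469 / 0.0211 = 2.2227
E[R] = Rf + β(Rm − Rf) = 5.08% + 2.2227 × (9.65% − 5.08%) = 15.2377%
α = Rp − E[R] = 4.87% − 15.2377% = -10.3677

-10.37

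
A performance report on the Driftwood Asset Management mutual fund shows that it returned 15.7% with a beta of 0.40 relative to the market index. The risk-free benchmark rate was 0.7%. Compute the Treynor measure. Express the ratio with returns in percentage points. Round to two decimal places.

Treynor = (Rp − Rf) / β = (15.7% − 0.7%) / 0.40 = 15.00 / 0.40 = 37.5000

37.50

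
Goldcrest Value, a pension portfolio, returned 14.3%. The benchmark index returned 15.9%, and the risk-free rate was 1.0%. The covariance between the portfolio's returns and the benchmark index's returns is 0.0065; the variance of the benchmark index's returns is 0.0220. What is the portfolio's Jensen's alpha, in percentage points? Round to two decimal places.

β = Cov / Var = 0.0065 / 0.0220 = 0.2955
E[R] = Rf + β(Rm − Rf) = 1.0% + 0.2955 × (15.9% − 1.0%) = 5.4030%
α = Rp − E[R] = 14.3% − 5.4030% = 8.8970

8.90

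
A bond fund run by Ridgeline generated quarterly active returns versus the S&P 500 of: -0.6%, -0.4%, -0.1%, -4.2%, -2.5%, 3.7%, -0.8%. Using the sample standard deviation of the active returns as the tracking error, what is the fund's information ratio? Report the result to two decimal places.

-0.29

r̄ = (-0.6 − 0.4 − 0.1 − 4.2 − 2.5 + 3.7 − 0.8) / 7 = -0.7000%
Σ(r − r̄)² = (-0.6 − (-0.7000))² + (-0.4 − (-0.7000))² + … = 35.3200
σ = √[35.3200 / 6] = 2.4262%
IR = r̄ / tracking error = -0.7000 / 2.4262 = -0.2885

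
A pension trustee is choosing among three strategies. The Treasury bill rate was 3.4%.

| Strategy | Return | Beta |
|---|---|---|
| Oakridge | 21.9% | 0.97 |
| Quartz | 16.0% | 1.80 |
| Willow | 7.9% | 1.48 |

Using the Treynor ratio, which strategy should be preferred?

Oakridge

Oakridge: Treynor = (21.9% − 3.4%) / 0.97 = 19.072
Quartz: Treynor = (16.0% − 3.4%) / 1.80 = 7.000
Willow: Treynor = (7.9% − 3.4%) / 1.48 = 3.041
Highest: Oakridge (19.072).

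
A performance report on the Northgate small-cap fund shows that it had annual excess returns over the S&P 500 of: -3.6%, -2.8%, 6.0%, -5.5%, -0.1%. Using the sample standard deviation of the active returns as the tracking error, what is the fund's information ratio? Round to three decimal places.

-0.269

r̄ = (-3.6 − 2.8 + 6 − 5.5 − 0.1) / 5 = -6.00 / 5 = -1.2000%
Sample std dev = √[79.8600 / 4] = 4.4682%
IR = r̄ / tracking error = -1.2000 / 4.4682 = -0.2686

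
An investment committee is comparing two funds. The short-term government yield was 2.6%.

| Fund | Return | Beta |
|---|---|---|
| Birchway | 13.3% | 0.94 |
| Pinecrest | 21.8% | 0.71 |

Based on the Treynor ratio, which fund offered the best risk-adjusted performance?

Birchway: Treynor = (13.3% − 2.6%) / 0.94 = 11.383
Pinecrest: Treynor = (21.8% − 2.6%) / 0.71 = 27.042
Highest: Pinecrest (27.042).

Pinecrest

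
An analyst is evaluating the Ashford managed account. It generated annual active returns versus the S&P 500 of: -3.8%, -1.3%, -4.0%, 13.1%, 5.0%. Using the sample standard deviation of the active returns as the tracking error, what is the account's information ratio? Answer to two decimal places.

Mean return r̄ = 9.00 / 5 = 1.8000%
Σ(r − r̄)² = (-3.8 − 1.8000)² + (-1.3 − 1.8000)² + … = 212.5400
sample σ = √(212.5400 / 4) = √53.1350 = 7.2894%
IR = r̄ / tracking error = 1.8000 / 7.2894 = 0.2469

0.25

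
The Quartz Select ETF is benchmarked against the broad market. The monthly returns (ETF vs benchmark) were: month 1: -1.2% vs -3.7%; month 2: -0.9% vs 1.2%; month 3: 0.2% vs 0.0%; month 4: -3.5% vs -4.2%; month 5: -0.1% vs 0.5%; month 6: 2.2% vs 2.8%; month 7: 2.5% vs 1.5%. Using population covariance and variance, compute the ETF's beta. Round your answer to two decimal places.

0.65

r̄p = -0.1143%,  r̄m = -0.2714%
Cov = Σ(rp − r̄p)(rm − r̄m) / 7 = 3.9576
Var(rm) = Σ(rm − r̄m)² / 7 = 6.0849
β = Cov / Var = 3.9576 / 6.0849 = 0.6504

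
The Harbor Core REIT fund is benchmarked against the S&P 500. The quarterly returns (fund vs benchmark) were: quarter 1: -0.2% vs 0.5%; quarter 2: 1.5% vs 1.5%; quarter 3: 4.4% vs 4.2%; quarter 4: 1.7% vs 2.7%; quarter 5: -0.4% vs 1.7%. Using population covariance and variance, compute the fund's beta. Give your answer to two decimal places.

1.24

r̄p = 1.4000%,  r̄m = 2.1200%
Cov = Σ(rp − r̄p)(rm − r̄m) / 5 = 1.9400
Var(rm) = Σ(rm − r̄m)² / 5 = 1.5696
β = Cov / Var = 1.9400 / 1.5696 = 1.2360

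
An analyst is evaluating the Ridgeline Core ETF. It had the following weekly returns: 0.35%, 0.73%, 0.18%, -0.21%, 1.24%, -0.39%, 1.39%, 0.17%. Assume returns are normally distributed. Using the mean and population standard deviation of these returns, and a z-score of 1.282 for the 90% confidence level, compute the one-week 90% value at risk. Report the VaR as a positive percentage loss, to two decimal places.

0.34

μ = (0.35 + 0.73 + 0.18 − 0.21 + 1.24 − 0.39 + 1.39 + 0.17) / 8 = 0.4325%
Σ(r − μ)² = 2.8862; population σ = √(2.8862/8) = 0.6006%
VaR = −(μ − z·σ) = −(0.4325 − 1.282 × 0.6006) = −(-0.3375) = 0.3375%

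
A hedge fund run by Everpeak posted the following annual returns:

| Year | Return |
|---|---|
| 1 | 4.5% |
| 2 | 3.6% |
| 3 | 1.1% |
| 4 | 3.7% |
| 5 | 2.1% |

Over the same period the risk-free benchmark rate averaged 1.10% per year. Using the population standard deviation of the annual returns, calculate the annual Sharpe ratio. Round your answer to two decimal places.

μ = (4.5 + 3.6 + 1.1 + 3.7 + 2.1) / 5 = 3.0000%
Σ(r − μ)² = 7.5200; population σ = √(7.5200/5) = 1.2264%
Sharpe = (μ − rf) / σ = (3.0000 − 1.1) / 1.2264 = 1.9000 / 1.2264 = 1.5492

1.55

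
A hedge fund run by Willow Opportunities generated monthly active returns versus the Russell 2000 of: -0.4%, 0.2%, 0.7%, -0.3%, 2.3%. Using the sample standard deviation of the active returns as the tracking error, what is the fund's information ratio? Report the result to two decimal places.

0.46

r̄ = (-0.4 + 0.2 + 0.7 − 0.3 + 2.3) / 5 = 0.5000%
Sample σ = √[Σ(r − r̄)² / 4] = √[4.8200 / 4] = √1.2050 = 1.0977%
IR = r̄ / tracking error = 0.5000 / 1.0977 = 0.4555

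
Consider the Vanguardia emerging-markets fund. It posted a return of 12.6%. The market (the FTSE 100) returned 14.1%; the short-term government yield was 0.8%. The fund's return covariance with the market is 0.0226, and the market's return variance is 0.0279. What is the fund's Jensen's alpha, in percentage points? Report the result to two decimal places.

1.03

β = Cov / Var = 0.0226 / 0.0279 = 0.8100
E[R] = Rf + β(Rm − Rf) = 0.8% + 0.8100 × (14.1% − 0.8%) = 11.5730%
α = Rp − E[R] = 12.6% − 11.5730% = 1.0270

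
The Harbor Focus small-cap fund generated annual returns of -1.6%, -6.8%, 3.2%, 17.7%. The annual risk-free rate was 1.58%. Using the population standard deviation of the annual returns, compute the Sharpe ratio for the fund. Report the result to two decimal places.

r̄ = (-1.6 − 6.8 + 3.2 + 17.7) / 4 = 12.50 / 4 = 3.1250%
Population σ = √[Σ(r − r̄)² / 4] = √[333.2675 / 4] = √83.3169 = 9.1278%
Sharpe = (r̄ − rf) / σ = (3.1250 − 1.58) / 9.1278 = 1.5450 / 9.1278 = 0.1693

0.17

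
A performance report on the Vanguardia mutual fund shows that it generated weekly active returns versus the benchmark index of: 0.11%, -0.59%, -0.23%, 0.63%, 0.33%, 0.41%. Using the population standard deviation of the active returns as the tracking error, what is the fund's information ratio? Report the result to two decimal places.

0.27

r̄ = (0.11 − 0.59 − 0.23 + 0.63 + 0.33 + 0.41) / 6 = 0.1100%
Population std dev = √[1.0144 / 6] = 0.4112%
IR = r̄ / tracking error = 0.1100 / 0.4112 = 0.2675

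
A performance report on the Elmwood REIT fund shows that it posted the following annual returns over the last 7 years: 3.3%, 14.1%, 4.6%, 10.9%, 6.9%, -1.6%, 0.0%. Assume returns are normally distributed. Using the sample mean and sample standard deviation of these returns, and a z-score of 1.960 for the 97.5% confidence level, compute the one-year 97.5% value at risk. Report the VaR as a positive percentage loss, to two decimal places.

μ = (3.3 + 14.1 + 4.6 + 10.9 + 6.9 − 1.6 + 0) / 7 = 5.4571%
Σ(r − μ)² = (3.3 − 5.4571)² + (14.1 − 5.4571)² + … = 191.3771
σ = √[191.3771 / 6] = 5.6477%
VaR = −(μ − z·σ) = −(5.4571 − 1.960 × 5.6477) = −(-5.6124) = 5.6124%

5.61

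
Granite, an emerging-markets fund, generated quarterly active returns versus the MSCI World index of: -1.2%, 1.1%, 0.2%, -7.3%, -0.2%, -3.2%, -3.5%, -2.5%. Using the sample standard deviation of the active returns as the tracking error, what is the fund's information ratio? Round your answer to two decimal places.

Mean return r̄ = -16.60 / 8 = -2.0750%
Sample σ = √[Σ(r − r̄)² / 7] = √[50.3150 / 7] = √7.1879 = 2.6810%
IR = r̄ / tracking error = -2.0750 / 2.6810 = -0.7740

-0.77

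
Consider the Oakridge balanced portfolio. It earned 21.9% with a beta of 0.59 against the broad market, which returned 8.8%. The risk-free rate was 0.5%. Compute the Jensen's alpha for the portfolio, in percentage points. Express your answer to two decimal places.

CAPM expected return = Rf + β(Rm − Rf) = 0.5% + 0.59 × (8.8% − 0.5%) = 0.5 + 0.59 × 8.30 = 5.3970%
Jensen's α = Rp − E[R] = 21.9% − 5.3970% = 16.5030

16.50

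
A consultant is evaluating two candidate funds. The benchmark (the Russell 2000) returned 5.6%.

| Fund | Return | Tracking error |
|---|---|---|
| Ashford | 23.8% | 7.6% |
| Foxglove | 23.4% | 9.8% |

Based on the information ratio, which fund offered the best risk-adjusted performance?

Ashford

Ashford: IR = (23.8% − 5.6%) / 7.6% = 2.395
Foxglove: IR = (23.4% − 5.6%) / 9.8% = 1.816
Highest: Ashford (2.395).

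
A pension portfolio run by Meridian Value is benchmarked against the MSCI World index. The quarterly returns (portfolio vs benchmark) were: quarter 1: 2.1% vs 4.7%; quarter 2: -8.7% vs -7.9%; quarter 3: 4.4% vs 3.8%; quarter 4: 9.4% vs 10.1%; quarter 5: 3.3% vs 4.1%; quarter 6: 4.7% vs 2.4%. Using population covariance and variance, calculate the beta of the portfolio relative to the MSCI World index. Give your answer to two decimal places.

r̄p = 2.5333%,  r̄m = 2.8667%
Cov = Σ(rp − r̄p)(rm − r̄m) / 6 = 28.5828
Var(rm) = Σ(rm − r̄m)² / 6 = 29.0356
β = Cov / Var = 28.5828 / 29.0356 = 0.9844

0.98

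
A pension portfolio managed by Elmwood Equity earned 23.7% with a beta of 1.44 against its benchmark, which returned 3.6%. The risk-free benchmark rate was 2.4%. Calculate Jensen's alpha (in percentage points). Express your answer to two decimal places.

19.57

CAPM expected return = Rf + β(Rm − Rf) = 2.4% + 1.44 × (3.6% − 2.4%) = 2.4 + 1.44 × 1.20 = 4.1280%
Jensen's α = Rp − E[R] = 23.7% − 4.1280% = 19.5720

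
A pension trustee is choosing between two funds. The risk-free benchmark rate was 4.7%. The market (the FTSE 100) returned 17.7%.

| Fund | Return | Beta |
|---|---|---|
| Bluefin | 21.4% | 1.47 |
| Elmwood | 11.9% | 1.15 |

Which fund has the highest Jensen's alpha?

Bluefin: α = 21.4% − [4.7% + 1.47 × (17.7% − 4.7%)] = -2.410
Elmwood: α = 11.9% − [4.7% + 1.15 × (17.7% − 4.7%)] = -7.750
Highest: Bluefin (-2.410).

Bluefin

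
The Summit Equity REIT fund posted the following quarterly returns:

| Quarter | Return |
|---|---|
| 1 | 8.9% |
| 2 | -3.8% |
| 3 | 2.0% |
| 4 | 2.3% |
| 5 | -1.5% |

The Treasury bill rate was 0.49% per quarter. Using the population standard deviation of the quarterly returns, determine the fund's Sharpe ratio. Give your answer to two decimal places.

0.25

μ = (8.9 − 3.8 + 2 + 2.3 − 1.5) / 5 = 7.90 / 5 = 1.5800%
Σ(r − μ)² = (8.9 − 1.5800)² + (-3.8 − 1.5800)² + … = 92.7080
population σ = √(92.7080 / 5) = √18.5416 = 4.3060%
Sharpe = (μ − rf) / σ = (1.5800 − 0.49) / 4.3060 = 1.0900 / 4.3060 = 0.2531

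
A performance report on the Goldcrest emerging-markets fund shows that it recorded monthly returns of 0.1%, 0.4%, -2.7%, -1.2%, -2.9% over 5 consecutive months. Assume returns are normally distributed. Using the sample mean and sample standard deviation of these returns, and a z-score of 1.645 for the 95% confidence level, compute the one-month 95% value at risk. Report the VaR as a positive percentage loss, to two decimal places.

3.78

Mean return μ = -6.30 / 5 = -1.2600%
Σ(r − μ)² = 9.3720; sample σ = √(9.3720/4) = 1.5307%
VaR = −(μ − z·σ) = −(-1.2600 − 1.645 × 1.5307) = −(-3.7780) = 3.7780%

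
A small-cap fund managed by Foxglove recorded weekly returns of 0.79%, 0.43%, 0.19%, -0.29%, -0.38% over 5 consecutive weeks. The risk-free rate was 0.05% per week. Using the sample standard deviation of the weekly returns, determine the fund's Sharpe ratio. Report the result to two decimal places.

0.20

μ = (0.79 + 0.43 + 0.19 − 0.29 − 0.38) / 5 = 0.1480%
Σ(r − μ)² = (0.79 − 0.1480)² + (0.43 − 0.1480)² + … = 0.9641
sample σ = √(0.9641 / 4) = √0.2410 = 0.4909%
Sharpe = (μ − rf) / σ = (0.1480 − 0.05) / 0.4909 = 0.0980 / 0.4909 = 0.1996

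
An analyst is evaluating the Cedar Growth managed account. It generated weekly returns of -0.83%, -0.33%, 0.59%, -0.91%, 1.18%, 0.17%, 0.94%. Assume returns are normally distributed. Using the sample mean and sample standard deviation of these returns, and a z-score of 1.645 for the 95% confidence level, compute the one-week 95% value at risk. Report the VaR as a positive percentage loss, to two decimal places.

Mean return r̄ = 0.810 / 7 = 0.1157%
Sample std dev = √[4.1852 / 6] = 0.8352%
VaR = −(r̄ − z·σ) = −(0.1157 − 1.645 × 0.8352) = −(-1.2582) = 1.2582%

1.26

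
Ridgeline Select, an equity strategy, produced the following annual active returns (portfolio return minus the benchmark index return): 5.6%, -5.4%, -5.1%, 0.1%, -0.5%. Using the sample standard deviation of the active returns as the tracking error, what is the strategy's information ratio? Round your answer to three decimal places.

-0.235

r̄ = (5.6 − 5.4 − 5.1 + 0.1 − 0.5) / 5 = -5.30 / 5 = -1.0600%
Σ(r − r̄)² = (5.6 − (-1.0600))² + (-5.4 − (-1.0600))² + (-5.1 − (-1.0600))² + … = 81.1720
sample σ = √(81.1720 / 4) = √20.2930 = 4.5048%
IR = r̄ / tracking error = -1.0600 / 4.5048 = -0.2353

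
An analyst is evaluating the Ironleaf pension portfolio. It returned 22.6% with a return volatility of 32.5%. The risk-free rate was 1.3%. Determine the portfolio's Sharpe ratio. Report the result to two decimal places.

0.66

Sharpe = (Rp − Rf) / σp = (22.6% − 1.3%) / 32.5% = 21.30% / 32.5% = 0.6554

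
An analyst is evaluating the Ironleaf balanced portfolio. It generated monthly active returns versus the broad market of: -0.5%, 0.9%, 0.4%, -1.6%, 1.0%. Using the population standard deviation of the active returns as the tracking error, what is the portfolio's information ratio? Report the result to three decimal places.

Mean return r̄ = 0.20 / 5 = 0.0400%
Population std dev = √[4.7720 / 5] = 0.9769%
IR = r̄ / tracking error = 0.0400 / 0.9769 = 0.0409

0.041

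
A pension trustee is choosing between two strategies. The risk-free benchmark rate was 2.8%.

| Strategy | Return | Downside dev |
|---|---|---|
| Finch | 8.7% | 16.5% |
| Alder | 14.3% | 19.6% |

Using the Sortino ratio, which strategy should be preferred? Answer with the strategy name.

Finch: Sortino ratio = (8.7% − 2.8%) / 16.5% = 0.358
Alder: Sortino ratio = (14.3% − 2.8%) / 19.6% = 0.587
Highest: Alder (0.587).

Alder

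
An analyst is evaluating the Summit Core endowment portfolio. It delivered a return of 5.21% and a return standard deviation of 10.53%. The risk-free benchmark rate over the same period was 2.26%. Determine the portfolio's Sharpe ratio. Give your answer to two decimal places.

0.28

Sharpe = (Rp − Rf) / σp = (5.21% − 2.26%) / 10.53% = 2.95% / 10.53% = 0.2802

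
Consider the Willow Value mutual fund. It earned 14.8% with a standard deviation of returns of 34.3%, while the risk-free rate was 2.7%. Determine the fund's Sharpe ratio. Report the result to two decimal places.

Sharpe = (Rp − Rf) / σp = (14.8% − 2.7%) / 34.3% = 12.10% / 34.3% = 0.3528

0.35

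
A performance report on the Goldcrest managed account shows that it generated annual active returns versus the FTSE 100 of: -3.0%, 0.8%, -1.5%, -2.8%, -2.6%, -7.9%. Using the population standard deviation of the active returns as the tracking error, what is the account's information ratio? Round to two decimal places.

-1.09

μ = (-3 + 0.8 − 1.5 − 2.8 − 2.6 − 7.9) / 6 = -17.00 / 6 = -2.8333%
Σ(r − μ)² = (-3 − (-2.8333))² + (0.8 − (-2.8333))² + (-1.5 − (-2.8333))² + … = 40.7333
σ = √[40.7333 / 6] = 2.6055%
IR = μ / tracking error = -2.8333 / 2.6055 = -1.0874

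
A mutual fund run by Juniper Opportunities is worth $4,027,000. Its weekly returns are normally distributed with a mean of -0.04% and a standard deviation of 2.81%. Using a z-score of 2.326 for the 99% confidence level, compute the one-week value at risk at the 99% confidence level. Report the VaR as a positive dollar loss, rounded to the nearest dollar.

Return at the 99% tail: μ − z·σ = -0.04% − 2.326 × 2.81% = -0.04 − 6.53606 = -6.57606%
VaR = −(-6.57606%) × $4,027,000 = 6.57606% × $4,027,000 = $264,818

$264,818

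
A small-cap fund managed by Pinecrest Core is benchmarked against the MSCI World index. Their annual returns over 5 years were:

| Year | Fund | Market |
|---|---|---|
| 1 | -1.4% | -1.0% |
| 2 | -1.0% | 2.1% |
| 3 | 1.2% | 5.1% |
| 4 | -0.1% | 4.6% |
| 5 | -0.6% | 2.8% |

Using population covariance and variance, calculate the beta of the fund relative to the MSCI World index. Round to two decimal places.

r̄p = -0.3800%,  r̄m = 2.7200%
Cov = Σ(rp − r̄p)(rm − r̄m) / 5 = 1.6896
Var(rm) = Σ(rm − r̄m)² / 5 = 4.6856
β = Cov / Var = 1.6896 / 4.6856 = 0.3606

0.36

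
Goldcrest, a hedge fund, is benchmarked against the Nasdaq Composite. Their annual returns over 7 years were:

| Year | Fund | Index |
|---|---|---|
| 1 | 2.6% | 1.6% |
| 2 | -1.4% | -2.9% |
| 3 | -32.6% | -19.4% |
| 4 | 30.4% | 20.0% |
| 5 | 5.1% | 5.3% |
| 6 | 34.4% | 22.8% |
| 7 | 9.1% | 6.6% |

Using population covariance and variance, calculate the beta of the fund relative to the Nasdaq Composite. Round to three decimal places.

1.556

r̄p = 6.8000%,  r̄m = 4.8571%
Cov = Σ(rp − r̄p)(rm − r̄m) / 7 = 269.8386
Var(rm) = Σ(rm − r̄m)² / 7 = 173.3824
β = Cov / Var = 269.8386 / 173.3824 = 1.5563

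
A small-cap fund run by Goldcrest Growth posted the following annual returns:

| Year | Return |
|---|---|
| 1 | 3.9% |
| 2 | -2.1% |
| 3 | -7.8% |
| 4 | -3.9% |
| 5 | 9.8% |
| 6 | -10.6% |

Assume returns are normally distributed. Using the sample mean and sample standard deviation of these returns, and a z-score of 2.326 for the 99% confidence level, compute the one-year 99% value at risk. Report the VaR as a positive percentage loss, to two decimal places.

19.34

Mean return r̄ = -10.70 / 6 = -1.7833%
Σ(r − r̄)² = 284.9883; sample σ = √(284.9883/5) = 7.5497%
VaR = −(r̄ − z·σ) = −(-1.7833 − 2.326 × 7.5497) = −(-19.3439) = 19.3439%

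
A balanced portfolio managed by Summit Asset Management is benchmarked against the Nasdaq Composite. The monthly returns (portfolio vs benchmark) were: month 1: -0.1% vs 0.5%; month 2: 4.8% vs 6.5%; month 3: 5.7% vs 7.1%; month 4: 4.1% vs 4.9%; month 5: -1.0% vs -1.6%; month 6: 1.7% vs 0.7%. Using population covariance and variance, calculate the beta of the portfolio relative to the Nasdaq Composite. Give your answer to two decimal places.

0.74

r̄p = 2.5333%,  r̄m = 3.0167%
Cov = Σ(rp − r̄p)(rm − r̄m) / 6 = 8.1078
Var(rm) = Σ(rm − r̄m)² / 6 = 10.8947
β = Cov / Var = 8.1078 / 10.8947 = 0.7442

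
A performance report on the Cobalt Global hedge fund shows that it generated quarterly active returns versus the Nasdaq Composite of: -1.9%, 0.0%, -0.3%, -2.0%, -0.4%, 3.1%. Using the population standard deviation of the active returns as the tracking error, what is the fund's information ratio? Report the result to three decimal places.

r̄ = (-1.9 + 0 − 0.3 − 2 − 0.4 + 3.1) / 6 = -0.2500%
Population std dev = √[17.0950 / 6] = 1.6879%
IR = r̄ / tracking error = -0.2500 / 1.6879 = -0.1481

-0.148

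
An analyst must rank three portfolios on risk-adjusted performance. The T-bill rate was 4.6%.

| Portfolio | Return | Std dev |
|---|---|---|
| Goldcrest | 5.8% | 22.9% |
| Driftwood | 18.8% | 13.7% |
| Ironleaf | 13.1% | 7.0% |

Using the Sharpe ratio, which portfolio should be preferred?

Goldcrest: Sharpe ratio = (5.8% − 4.6%) / 22.9% = 0.052
Driftwood: Sharpe ratio = (18.8% − 4.6%) / 13.7% = 1.036
Ironleaf: Sharpe ratio = (13.1% − 4.6%) / 7.0% = 1.214
Highest: Ironleaf (1.214).

Ironleaf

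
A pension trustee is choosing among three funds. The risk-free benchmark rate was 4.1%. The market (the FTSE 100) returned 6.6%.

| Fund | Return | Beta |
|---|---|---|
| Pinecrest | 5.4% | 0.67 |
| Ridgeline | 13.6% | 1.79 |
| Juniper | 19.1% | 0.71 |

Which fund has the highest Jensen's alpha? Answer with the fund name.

Juniper

Pinecrest: α = 5.4% − [4.1% + 0.67 × (6.6% − 4.1%)] = -0.375
Ridgeline: α = 13.6% − [4.1% + 1.79 × (6.6% − 4.1%)] = 5.025
Juniper: α = 19.1% − [4.1% + 0.71 × (6.6% − 4.1%)] = 13.225
Highest: Juniper (13.225).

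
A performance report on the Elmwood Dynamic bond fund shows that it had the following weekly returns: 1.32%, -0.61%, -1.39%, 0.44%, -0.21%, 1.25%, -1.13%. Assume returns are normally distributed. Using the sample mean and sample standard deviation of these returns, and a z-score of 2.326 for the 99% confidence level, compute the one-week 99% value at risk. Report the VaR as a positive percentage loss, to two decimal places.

2.58

Mean return μ = -0.330 / 7 = -0.0471%
Σ(r − μ)² = 7.1081; sample σ = √(7.1081/6) = 1.0884%
VaR = −(μ − z·σ) = −(-0.0471 − 2.326 × 1.0884) = −(-2.5787) = 2.5787%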